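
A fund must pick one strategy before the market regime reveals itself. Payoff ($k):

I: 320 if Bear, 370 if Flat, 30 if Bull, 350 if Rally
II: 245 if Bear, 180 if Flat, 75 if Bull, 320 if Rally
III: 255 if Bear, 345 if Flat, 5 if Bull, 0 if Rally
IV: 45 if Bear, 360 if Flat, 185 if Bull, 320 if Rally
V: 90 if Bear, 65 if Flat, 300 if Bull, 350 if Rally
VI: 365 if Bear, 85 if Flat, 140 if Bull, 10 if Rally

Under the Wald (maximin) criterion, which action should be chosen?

II

Row minima: I=30, II=75, III=0, IV=45, V=65, VI=10
Best worst-case = 75 → II.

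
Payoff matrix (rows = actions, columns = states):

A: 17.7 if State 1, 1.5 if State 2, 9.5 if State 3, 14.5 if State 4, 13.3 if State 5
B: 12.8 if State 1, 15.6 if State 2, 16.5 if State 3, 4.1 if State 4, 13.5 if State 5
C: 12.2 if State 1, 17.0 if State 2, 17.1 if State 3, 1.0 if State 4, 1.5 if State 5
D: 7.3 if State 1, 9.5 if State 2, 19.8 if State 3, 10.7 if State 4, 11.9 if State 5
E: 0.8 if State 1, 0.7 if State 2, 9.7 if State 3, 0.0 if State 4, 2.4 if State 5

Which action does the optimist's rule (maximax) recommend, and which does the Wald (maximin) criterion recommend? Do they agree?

Row maxima: A=17.7, B=16.5, C=17.1, D=19.8, E=9.7
Best best-case = 19.8 → D.
Row minima: A=1.5, B=4.1, C=1.0, D=7.3, E=0.0
Best worst-case = 7.3 → D.

maximax → D; maximin → D (agree)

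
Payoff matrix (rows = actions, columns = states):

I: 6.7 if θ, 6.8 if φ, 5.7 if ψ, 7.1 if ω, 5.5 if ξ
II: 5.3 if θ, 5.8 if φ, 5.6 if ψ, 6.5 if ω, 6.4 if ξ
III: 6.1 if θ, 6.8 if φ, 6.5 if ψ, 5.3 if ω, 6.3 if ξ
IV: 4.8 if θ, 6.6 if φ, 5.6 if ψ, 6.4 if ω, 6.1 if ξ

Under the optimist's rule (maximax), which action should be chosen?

I

Row maxima: I=7.1, II=6.5, III=6.8, IV=6.6
Best best-case = 7.1 → I.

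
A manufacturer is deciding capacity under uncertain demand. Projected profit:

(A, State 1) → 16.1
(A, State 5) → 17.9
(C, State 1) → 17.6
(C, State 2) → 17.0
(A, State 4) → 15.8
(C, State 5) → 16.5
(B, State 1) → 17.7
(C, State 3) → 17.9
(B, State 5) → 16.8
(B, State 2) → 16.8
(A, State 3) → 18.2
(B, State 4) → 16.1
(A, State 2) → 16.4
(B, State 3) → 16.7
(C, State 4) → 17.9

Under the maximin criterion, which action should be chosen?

C

Row minima: A=15.8, B=16.1, C=16.5
Best worst-case = 16.5 → C.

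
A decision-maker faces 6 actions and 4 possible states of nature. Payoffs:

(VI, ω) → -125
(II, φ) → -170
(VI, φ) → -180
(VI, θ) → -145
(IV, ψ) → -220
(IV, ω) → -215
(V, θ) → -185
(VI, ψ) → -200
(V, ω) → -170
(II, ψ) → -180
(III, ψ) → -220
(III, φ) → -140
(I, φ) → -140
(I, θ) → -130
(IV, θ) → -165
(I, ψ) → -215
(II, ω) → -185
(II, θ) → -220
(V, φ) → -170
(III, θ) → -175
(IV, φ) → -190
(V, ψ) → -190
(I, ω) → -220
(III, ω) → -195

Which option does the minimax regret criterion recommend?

Column bests: θ=-130, φ=-140, ψ=-180, ω=-125.
I regrets: 0, 0, 35, 95 → max 95
II regrets: 90, 30, 0, 60 → max 90
III regrets: 45, 0, 40, 70 → max 70
IV regrets: 35, 50, 40, 90 → max 90
V regrets: 55, 30, 10, 45 → max 55
VI regrets: 15, 40, 20, 0 → max 40
Smallest max regret = 40 → VI.

VI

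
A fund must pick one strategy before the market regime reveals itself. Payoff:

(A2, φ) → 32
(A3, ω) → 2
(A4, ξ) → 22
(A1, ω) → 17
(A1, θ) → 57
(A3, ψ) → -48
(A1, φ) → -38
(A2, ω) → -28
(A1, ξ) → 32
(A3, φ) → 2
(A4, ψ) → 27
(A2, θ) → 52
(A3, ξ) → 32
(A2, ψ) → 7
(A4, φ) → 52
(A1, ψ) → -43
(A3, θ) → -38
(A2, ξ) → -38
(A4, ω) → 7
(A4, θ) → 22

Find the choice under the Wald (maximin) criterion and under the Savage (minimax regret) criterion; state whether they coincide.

Row minima: A1=-43, A2=-38, A3=-48, A4=7
Best worst-case = 7 → A4.
Column bests: θ=57, φ=52, ψ=27, ω=17, ξ=32.
A1 regrets: 0, 90, 70, 0, 0 → max 90
A2 regrets: 5, 20, 20, 45, 70 → max 70
A3 regrets: 95, 50, 75, 15, 0 → max 95
A4 regrets: 35, 0, 0, 10, 10 → max 35
Smallest max regret = 35 → A4.

maximin → A4; minimax regret → A4 (agree)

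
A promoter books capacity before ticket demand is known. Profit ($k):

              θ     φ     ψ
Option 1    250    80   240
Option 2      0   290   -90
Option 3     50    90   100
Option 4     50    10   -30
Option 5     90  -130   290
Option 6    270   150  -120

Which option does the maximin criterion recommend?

Option 1

Row minima: Option 1=80, Option 2=-90, Option 3=50, Option 4=-30, Option 5=-130, Option 6=-120
Best worst-case = 80 → Option 1.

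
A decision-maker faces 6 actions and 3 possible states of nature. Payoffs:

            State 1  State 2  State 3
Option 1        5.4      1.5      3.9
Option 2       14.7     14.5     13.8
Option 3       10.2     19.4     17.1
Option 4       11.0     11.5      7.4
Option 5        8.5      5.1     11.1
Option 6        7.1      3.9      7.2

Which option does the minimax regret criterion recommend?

Option 3

Column bests: State 1=14.7, State 2=19.4, State 3=17.1.
Option 1 regrets: 9.3, 17.9, 13.2 → max 17.9
Option 2 regrets: 0.0, 4.9, 3.3 → max 4.9
Option 3 regrets: 4.5, 0.0, 0.0 → max 4.5
Option 4 regrets: 3.7, 7.9, 9.7 → max 9.7
Option 5 regrets: 6.2, 14.3, 6.0 → max 14.3
Option 6 regrets: 7.6, 15.5, 9.9 → max 15.5
Smallest max regret = 4.5 → Option 3.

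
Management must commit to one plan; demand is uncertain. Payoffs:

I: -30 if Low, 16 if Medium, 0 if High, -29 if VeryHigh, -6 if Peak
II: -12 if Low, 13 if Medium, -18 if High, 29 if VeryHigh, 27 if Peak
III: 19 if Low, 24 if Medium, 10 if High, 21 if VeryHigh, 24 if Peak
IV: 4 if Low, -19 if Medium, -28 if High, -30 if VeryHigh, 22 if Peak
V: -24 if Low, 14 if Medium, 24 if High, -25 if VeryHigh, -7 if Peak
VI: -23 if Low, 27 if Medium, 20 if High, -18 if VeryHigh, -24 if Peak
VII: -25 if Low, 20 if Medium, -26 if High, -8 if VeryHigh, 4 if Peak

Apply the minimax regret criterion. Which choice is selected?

Column bests: Low=19, Medium=27, High=24, VeryHigh=29, Peak=27.
I regrets: 49, 11, 24, 58, 33 → max 58
II regrets: 31, 14, 42, 0, 0 → max 42
III regrets: 0, 3, 14, 8, 3 → max 14
IV regrets: 15, 46, 52, 59, 5 → max 59
V regrets: 43, 13, 0, 54, 34 → max 54
VI regrets: 42, 0, 4, 47, 51 → max 51
VII regrets: 44, 7, 50, 37, 23 → max 50
Smallest max regret = 14 → III.

III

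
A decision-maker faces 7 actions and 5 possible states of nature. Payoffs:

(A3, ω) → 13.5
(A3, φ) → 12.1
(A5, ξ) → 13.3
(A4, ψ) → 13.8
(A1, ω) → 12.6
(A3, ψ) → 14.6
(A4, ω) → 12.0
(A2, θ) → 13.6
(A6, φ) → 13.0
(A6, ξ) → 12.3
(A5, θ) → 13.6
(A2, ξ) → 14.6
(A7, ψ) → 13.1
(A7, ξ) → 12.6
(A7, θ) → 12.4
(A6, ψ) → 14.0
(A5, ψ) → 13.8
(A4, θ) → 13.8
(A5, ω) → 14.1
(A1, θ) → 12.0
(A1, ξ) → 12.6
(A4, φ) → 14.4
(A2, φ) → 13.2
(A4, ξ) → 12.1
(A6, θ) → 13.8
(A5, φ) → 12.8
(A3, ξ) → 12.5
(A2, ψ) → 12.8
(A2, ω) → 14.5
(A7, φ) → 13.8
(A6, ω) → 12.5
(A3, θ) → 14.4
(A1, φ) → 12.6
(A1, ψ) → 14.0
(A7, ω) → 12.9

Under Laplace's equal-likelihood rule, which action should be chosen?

Row averages: A1=12.76, A2=13.74, A3=13.42, A4=13.22, A5=13.52, A6=13.12, A7=12.96
Highest average = 13.74 → A2.

A2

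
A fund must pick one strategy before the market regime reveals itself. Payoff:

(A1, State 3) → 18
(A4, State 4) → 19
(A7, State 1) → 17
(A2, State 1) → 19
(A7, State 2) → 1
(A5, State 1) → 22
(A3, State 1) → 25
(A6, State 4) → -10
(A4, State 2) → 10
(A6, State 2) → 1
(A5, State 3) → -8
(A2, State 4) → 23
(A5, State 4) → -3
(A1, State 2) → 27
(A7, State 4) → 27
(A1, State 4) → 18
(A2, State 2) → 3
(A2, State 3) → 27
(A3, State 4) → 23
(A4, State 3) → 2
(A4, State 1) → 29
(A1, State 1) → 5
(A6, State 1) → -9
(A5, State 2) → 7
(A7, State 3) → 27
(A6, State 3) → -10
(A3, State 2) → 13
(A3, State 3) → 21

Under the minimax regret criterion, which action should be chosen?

A3

Column bests: State 1=29, State 2=27, State 3=27, State 4=27.
A1 regrets: 24, 0, 9, 9 → max 24
A2 regrets: 10, 24, 0, 4 → max 24
A3 regrets: 4, 14, 6, 4 → max 14
A4 regrets: 0, 17, 25, 8 → max 25
A5 regrets: 7, 20, 35, 30 → max 35
A6 regrets: 38, 26, 37, 37 → max 38
A7 regrets: 12, 26, 0, 0 → max 26
Smallest max regret = 14 → A3.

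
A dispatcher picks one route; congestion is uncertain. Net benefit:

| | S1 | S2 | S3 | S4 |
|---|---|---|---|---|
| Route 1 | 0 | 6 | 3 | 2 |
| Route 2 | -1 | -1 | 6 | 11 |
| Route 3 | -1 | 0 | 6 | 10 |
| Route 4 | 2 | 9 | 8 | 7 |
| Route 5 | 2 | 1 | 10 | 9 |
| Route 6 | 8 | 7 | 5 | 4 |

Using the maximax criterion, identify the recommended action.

Row maxima: Route 1=6, Route 2=11, Route 3=10, Route 4=9, Route 5=10, Route 6=8
Best best-case = 11 → Route 2.

Route 2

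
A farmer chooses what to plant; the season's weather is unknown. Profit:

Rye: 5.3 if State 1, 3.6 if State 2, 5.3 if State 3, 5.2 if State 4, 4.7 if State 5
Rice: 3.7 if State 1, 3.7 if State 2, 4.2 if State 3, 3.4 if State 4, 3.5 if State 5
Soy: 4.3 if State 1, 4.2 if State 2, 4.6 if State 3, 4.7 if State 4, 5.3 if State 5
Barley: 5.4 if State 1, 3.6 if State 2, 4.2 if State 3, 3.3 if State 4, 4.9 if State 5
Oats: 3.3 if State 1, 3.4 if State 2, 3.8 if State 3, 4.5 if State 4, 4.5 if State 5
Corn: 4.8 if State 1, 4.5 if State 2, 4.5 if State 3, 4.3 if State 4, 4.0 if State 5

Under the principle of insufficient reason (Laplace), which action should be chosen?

Row averages: Rye=4.82, Rice=3.7, Soy=4.62, Barley=4.28, Oats=3.9, Corn=4.42
Highest average = 4.82 → Rye.

Rye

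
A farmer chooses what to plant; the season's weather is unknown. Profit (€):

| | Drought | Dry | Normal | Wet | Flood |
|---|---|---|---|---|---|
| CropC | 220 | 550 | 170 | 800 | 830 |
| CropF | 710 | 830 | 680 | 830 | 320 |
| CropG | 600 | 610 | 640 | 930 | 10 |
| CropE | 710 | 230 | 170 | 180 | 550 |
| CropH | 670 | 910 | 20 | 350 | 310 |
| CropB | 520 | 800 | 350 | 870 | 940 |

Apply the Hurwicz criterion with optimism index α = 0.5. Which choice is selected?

CropC: 0.5·830 + 0.5·170 = 500
CropF: 0.5·830 + 0.5·320 = 575
CropG: 0.5·930 + 0.5·10 = 470
CropE: 0.5·710 + 0.5·170 = 440
CropH: 0.5·910 + 0.5·20 = 465
CropB: 0.5·940 + 0.5·350 = 645
Highest Hurwicz score = 645 → CropB.

CropB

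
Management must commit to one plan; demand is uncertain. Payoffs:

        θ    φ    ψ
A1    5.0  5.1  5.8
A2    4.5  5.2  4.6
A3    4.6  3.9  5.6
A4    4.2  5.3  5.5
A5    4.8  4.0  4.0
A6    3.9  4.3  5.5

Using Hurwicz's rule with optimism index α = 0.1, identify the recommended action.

A1

A1: 0.1·5.8 + 0.9·5.0 = 5.08
A2: 0.1·5.2 + 0.9·4.5 = 4.57
A3: 0.1·5.6 + 0.9·3.9 = 4.07
A4: 0.1·5.5 + 0.9·4.2 = 4.33
A5: 0.1·4.8 + 0.9·4.0 = 4.08
A6: 0.1·5.5 + 0.9·3.9 = 4.06
Highest Hurwicz score = 5.08 → A1.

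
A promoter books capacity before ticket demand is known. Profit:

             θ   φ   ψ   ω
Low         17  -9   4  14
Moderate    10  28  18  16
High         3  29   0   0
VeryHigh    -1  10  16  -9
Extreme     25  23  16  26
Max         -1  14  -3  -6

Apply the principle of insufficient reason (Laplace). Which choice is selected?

Row averages: Low=6.5, Moderate=18, High=8, VeryHigh=4, Extreme=22.5, Max=1
Highest average = 22.5 → Extreme.

Extreme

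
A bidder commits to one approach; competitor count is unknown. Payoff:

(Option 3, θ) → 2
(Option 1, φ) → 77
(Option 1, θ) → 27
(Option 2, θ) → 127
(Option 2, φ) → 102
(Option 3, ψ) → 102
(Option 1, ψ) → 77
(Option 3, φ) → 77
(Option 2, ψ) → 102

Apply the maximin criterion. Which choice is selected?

Row minima: Option 1=27, Option 2=102, Option 3=2
Best worst-case = 102 → Option 2.

Option 2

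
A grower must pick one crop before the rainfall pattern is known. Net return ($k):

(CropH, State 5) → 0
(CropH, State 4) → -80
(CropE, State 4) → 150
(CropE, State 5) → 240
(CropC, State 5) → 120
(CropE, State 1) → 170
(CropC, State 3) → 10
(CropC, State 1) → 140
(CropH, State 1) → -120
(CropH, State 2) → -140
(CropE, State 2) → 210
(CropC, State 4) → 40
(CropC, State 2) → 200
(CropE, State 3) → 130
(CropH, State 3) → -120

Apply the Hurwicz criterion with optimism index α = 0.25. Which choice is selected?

CropC: 0.25·200 + 0.75·10 = 57.5
CropE: 0.25·240 + 0.75·130 = 157.5
CropH: 0.25·0 + 0.75·(-140) = -105
Highest Hurwicz score = 157.5 → CropE.

CropE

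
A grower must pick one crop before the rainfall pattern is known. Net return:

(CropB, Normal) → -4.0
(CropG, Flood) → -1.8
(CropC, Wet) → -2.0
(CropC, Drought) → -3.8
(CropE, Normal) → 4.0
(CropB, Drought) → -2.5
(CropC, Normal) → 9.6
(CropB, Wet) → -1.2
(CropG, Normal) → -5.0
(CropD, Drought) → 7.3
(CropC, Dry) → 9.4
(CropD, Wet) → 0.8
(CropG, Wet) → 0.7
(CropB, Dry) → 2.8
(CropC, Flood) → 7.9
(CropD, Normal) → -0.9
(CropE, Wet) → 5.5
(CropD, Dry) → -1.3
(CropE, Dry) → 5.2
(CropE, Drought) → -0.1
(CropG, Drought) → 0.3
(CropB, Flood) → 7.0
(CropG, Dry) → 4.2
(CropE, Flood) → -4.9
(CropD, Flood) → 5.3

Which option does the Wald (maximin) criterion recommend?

Row minima: CropE=-4.9, CropB=-4.0, CropD=-1.3, CropG=-5.0, CropC=-3.8
Best worst-case = -1.3 → CropD.

CropD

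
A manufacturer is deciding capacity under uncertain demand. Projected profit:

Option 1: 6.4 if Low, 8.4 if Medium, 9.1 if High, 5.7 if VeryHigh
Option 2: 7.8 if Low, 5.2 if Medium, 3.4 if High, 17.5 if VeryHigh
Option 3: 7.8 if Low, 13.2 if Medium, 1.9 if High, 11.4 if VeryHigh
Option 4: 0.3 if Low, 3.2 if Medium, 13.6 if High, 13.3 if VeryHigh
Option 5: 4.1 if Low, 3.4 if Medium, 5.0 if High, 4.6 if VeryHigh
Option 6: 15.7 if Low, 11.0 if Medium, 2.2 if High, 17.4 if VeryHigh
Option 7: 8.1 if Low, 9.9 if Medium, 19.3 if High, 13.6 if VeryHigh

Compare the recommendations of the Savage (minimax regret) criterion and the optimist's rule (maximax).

Column bests: Low=15.7, Medium=13.2, High=19.3, VeryHigh=17.5.
Option 1 regrets: 9.3, 4.8, 10.2, 11.8 → max 11.8
Option 2 regrets: 7.9, 8.0, 15.9, 0.0 → max 15.9
Option 3 regrets: 7.9, 0.0, 17.4, 6.1 → max 17.4
Option 4 regrets: 15.4, 10.0, 5.7, 4.2 → max 15.4
Option 5 regrets: 11.6, 9.8, 14.3, 12.9 → max 14.3
Option 6 regrets: 0.0, 2.2, 17.1, 0.1 → max 17.1
Option 7 regrets: 7.6, 3.3, 0.0, 3.9 → max 7.6
Smallest max regret = 7.6 → Option 7.
Row maxima: Option 1=9.1, Option 2=17.5, Option 3=13.2, Option 4=13.6, Option 5=5.0, Option 6=17.4, Option 7=19.3
Best best-case = 19.3 → Option 7.

minimax regret → Option 7; maximax → Option 7 (agree)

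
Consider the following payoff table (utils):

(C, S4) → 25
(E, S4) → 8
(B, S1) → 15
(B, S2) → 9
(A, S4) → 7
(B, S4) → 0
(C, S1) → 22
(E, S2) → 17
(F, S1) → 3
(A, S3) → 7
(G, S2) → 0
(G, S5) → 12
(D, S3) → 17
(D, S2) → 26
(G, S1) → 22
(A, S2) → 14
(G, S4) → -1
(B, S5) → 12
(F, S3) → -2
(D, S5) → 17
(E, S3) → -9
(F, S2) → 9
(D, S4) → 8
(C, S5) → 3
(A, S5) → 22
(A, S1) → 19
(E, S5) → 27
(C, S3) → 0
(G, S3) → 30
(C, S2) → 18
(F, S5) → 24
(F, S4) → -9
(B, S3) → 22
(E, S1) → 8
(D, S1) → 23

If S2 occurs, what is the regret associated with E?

9

Best payoff under S2 is 26.
Regret = 26 − 17 = 9.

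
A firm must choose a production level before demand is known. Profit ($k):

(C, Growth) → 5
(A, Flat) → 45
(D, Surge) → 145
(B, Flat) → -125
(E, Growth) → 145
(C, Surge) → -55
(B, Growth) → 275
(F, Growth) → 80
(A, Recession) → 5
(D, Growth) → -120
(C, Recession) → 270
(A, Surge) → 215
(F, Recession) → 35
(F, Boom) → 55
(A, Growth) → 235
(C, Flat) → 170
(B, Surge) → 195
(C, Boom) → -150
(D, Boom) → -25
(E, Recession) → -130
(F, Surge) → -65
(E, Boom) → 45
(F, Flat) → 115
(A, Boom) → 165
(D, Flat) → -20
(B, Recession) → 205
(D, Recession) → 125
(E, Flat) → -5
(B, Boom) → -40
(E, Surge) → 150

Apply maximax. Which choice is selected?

B

Row maxima: A=235, B=275, C=270, D=145, E=150, F=115
Best best-case = 275 → B.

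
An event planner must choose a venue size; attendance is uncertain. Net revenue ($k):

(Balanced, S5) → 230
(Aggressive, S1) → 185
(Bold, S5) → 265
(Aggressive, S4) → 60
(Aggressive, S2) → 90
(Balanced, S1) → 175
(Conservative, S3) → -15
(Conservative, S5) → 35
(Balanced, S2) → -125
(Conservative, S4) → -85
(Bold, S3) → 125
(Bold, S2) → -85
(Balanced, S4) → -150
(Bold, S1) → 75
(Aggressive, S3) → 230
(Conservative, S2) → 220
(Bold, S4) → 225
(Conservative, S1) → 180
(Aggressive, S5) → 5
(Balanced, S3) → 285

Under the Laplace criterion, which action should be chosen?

Bold

Row averages: Conservative=67, Balanced=83, Aggressive=114, Bold=121
Highest average = 121 → Bold.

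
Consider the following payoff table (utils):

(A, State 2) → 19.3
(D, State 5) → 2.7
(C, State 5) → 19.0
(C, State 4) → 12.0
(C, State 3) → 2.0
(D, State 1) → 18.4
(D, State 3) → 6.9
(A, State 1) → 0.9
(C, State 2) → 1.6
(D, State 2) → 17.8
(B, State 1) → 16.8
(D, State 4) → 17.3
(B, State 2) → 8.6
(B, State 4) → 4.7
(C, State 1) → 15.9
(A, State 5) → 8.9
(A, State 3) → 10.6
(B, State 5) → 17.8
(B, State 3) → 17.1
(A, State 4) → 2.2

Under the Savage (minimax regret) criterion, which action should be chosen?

B

Column bests: State 1=18.4, State 2=19.3, State 3=17.1, State 4=17.3, State 5=19.0.
A regrets: 17.5, 0.0, 6.5, 15.1, 10.1 → max 17.5
B regrets: 1.6, 10.7, 0.0, 12.6, 1.2 → max 12.6
C regrets: 2.5, 17.7, 15.1, 5.3, 0.0 → max 17.7
D regrets: 0.0, 1.5, 10.2, 0.0, 16.3 → max 16.3
Smallest max regret = 12.6 → B.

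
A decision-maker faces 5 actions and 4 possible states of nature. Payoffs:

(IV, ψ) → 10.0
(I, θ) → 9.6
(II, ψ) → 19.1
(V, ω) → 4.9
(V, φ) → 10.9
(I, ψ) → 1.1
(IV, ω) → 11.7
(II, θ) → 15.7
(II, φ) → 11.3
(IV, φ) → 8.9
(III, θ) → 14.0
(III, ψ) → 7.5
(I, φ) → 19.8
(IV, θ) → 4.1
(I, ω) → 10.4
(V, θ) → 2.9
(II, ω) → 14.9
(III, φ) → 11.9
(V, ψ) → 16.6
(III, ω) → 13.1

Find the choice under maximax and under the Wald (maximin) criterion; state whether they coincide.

maximax → I; maximin → II (disagree)

Row maxima: I=19.8, II=19.1, III=14.0, IV=11.7, V=16.6
Best best-case = 19.8 → I.
Row minima: I=1.1, II=11.3, III=7.5, IV=4.1, V=2.9
Best worst-case = 11.3 → II.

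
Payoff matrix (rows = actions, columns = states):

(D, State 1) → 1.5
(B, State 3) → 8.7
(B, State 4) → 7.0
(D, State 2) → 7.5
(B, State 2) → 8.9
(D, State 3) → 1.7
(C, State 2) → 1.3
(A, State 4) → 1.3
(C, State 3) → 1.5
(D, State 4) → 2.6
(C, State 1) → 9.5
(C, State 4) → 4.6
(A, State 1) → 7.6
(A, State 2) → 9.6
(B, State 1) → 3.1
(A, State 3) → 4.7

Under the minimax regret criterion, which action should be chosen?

Column bests: State 1=9.5, State 2=9.6, State 3=8.7, State 4=7.0.
A regrets: 1.9, 0.0, 4.0, 5.7 → max 5.7
B regrets: 6.4, 0.7, 0.0, 0.0 → max 6.4
C regrets: 0.0, 8.3, 7.2, 2.4 → max 8.3
D regrets: 8.0, 2.1, 7.0, 4.4 → max 8.0
Smallest max regret = 5.7 → A.

A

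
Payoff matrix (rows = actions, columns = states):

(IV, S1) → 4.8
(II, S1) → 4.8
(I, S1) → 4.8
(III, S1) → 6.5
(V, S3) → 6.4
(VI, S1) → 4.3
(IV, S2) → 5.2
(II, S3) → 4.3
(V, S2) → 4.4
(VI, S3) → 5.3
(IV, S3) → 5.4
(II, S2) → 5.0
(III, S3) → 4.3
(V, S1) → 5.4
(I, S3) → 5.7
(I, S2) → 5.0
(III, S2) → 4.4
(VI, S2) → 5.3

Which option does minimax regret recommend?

V

Column bests: S1=6.5, S2=5.3, S3=6.4.
I regrets: 1.7, 0.3, 0.7 → max 1.7
II regrets: 1.7, 0.3, 2.1 → max 2.1
III regrets: 0.0, 0.9, 2.1 → max 2.1
IV regrets: 1.7, 0.1, 1.0 → max 1.7
V regrets: 1.1, 0.9, 0.0 → max 1.1
VI regrets: 2.2, 0.0, 1.1 → max 2.2
Smallest max regret = 1.1 → V.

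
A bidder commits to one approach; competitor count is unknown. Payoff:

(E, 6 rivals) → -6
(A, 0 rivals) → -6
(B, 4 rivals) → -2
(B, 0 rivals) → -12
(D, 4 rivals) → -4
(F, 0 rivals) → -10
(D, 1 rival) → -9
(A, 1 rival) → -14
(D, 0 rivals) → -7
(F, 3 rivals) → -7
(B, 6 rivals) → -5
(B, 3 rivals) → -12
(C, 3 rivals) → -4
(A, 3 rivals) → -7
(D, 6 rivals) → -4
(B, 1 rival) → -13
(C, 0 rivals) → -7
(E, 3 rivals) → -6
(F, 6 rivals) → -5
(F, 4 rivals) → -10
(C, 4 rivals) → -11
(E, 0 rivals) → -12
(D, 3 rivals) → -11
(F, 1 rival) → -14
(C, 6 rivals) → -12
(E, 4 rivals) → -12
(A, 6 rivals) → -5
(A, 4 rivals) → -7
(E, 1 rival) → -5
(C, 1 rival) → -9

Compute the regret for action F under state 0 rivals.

Best payoff under 0 rivals is -6.
Regret = -6 − (-10) = 4.

4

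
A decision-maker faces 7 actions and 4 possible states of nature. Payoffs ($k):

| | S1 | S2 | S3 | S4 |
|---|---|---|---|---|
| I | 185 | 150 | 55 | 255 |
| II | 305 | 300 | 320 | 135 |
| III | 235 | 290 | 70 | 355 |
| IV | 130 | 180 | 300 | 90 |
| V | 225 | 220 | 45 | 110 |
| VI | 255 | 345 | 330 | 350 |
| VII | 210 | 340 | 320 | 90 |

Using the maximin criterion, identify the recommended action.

VI

Row minima: I=55, II=135, III=70, IV=90, V=45, VI=255, VII=90
Best worst-case = 255 → VI.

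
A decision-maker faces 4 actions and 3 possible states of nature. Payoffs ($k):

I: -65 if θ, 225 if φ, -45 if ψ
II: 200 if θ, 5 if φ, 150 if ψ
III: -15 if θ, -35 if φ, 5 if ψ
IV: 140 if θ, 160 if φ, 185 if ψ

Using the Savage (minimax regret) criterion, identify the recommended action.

Column bests: θ=200, φ=225, ψ=185.
I regrets: 265, 0, 230 → max 265
II regrets: 0, 220, 35 → max 220
III regrets: 215, 260, 180 → max 260
IV regrets: 60, 65, 0 → max 65
Smallest max regret = 65 → IV.

IV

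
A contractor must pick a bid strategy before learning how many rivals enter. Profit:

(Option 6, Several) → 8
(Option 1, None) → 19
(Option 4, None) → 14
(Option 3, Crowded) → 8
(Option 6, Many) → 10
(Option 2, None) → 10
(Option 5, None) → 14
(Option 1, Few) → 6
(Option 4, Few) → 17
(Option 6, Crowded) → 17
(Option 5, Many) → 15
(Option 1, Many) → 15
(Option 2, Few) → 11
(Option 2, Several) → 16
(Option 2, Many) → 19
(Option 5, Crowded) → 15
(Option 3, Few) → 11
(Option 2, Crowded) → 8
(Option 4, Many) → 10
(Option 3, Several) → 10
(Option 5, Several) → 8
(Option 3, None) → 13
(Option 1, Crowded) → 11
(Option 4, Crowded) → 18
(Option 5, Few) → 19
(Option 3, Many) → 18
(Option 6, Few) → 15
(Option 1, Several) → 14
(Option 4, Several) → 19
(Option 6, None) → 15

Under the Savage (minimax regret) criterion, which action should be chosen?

Column bests: None=19, Few=19, Several=19, Many=19, Crowded=18.
Option 1 regrets: 0, 13, 5, 4, 7 → max 13
Option 2 regrets: 9, 8, 3, 0, 10 → max 10
Option 3 regrets: 6, 8, 9, 1, 10 → max 10
Option 4 regrets: 5, 2, 0, 9, 0 → max 9
Option 5 regrets: 5, 0, 11, 4, 3 → max 11
Option 6 regrets: 4, 4, 11, 9, 1 → max 11
Smallest max regret = 9 → Option 4.

Option 4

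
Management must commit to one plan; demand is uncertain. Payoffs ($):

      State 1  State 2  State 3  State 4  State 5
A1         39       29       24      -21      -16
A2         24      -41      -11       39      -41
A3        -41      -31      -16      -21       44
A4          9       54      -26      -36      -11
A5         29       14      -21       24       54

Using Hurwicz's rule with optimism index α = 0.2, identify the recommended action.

A5

A1: 0.2·39 + 0.8·(-21) = -9
A2: 0.2·39 + 0.8·(-41) = -25
A3: 0.2·44 + 0.8·(-41) = -24
A4: 0.2·54 + 0.8·(-36) = -18
A5: 0.2·54 + 0.8·(-21) = -6
Highest Hurwicz score = -6 → A5.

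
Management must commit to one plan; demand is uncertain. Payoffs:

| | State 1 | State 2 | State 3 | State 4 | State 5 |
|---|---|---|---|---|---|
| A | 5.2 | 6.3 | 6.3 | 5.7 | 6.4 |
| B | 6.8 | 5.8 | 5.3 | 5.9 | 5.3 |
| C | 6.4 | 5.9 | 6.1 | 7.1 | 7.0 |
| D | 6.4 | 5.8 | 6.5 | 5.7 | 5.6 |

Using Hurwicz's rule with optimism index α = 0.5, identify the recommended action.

C

A: 0.5·6.4 + 0.5·5.2 = 5.8
B: 0.5·6.8 + 0.5·5.3 = 6.05
C: 0.5·7.1 + 0.5·5.9 = 6.5
D: 0.5·6.5 + 0.5·5.6 = 6.05
Highest Hurwicz score = 6.5 → C.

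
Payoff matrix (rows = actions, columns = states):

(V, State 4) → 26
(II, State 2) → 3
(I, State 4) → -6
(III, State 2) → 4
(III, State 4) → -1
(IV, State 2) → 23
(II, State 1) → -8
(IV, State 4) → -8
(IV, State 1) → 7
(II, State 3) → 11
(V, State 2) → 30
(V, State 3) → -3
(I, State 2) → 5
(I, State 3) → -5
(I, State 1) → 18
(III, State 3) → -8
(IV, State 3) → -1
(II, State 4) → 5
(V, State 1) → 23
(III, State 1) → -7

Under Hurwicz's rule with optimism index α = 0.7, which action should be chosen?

V

I: 0.7·18 + 0.3·(-6) = 10.8
II: 0.7·11 + 0.3·(-8) = 5.3
III: 0.7·4 + 0.3·(-8) = 0.4
IV: 0.7·23 + 0.3·(-8) = 13.7
V: 0.7·30 + 0.3·(-3) = 20.1
Highest Hurwicz score = 20.1 → V.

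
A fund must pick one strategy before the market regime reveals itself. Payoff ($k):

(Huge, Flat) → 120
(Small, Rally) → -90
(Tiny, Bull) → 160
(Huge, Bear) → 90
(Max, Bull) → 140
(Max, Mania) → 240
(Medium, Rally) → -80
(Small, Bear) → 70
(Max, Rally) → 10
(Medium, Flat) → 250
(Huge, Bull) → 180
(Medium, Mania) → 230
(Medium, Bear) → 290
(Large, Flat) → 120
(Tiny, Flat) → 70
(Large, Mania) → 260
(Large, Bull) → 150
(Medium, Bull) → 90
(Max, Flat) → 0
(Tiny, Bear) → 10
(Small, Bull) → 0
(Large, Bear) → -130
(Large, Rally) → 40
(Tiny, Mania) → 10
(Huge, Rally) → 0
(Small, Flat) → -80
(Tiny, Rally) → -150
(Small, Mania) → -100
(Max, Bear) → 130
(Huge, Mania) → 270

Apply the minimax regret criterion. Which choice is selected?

Column bests: Bear=290, Flat=250, Bull=180, Rally=40, Mania=270.
Tiny regrets: 280, 180, 20, 190, 260 → max 280
Small regrets: 220, 330, 180, 130, 370 → max 370
Medium regrets: 0, 0, 90, 120, 40 → max 120
Large regrets: 420, 130, 30, 0, 10 → max 420
Huge regrets: 200, 130, 0, 40, 0 → max 200
Max regrets: 160, 250, 40, 30, 30 → max 250
Smallest max regret = 120 → Medium.

Medium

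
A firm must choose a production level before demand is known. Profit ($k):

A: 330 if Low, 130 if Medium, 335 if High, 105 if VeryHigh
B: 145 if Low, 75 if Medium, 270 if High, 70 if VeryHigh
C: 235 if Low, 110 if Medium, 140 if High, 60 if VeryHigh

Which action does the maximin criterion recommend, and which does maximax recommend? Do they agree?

maximin → A; maximax → A (agree)

Row minima: A=105, B=70, C=60
Best worst-case = 105 → A.
Row maxima: A=335, B=270, C=235
Best best-case = 335 → A.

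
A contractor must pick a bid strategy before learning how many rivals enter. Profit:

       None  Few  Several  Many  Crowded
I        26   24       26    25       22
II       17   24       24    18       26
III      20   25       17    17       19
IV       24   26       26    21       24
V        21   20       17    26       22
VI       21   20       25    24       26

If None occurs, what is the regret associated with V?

5

Best payoff under None is 26.
Regret = 26 − 21 = 5.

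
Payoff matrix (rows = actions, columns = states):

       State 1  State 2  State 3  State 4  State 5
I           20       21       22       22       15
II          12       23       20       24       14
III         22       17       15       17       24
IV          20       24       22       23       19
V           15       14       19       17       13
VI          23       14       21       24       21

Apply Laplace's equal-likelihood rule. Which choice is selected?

IV

Row averages: I=20, II=18.6, III=19, IV=21.6, V=15.6, VI=20.6
Highest average = 21.6 → IV.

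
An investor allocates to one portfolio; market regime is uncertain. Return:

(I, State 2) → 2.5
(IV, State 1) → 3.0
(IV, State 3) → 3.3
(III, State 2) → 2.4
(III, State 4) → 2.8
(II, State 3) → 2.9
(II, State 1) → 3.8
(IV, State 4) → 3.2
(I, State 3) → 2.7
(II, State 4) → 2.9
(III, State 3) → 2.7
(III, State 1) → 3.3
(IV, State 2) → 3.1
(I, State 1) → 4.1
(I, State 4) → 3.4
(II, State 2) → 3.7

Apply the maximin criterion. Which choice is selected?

Row minima: I=2.5, II=2.9, III=2.4, IV=3.0
Best worst-case = 3.0 → IV.

IV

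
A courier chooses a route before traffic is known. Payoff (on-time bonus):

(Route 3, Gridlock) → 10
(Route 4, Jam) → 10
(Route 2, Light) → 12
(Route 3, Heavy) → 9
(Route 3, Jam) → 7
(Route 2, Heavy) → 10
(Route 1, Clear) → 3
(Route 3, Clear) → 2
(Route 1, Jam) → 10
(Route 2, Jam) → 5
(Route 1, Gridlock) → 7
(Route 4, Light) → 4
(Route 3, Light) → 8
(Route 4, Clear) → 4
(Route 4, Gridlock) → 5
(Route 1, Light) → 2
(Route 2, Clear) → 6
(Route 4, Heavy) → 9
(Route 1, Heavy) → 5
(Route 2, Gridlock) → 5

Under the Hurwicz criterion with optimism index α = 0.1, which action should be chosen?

Route 1: 0.1·10 + 0.9·2 = 2.8
Route 2: 0.1·12 + 0.9·5 = 5.7
Route 3: 0.1·10 + 0.9·2 = 2.8
Route 4: 0.1·10 + 0.9·4 = 4.6
Highest Hurwicz score = 5.7 → Route 2.

Route 2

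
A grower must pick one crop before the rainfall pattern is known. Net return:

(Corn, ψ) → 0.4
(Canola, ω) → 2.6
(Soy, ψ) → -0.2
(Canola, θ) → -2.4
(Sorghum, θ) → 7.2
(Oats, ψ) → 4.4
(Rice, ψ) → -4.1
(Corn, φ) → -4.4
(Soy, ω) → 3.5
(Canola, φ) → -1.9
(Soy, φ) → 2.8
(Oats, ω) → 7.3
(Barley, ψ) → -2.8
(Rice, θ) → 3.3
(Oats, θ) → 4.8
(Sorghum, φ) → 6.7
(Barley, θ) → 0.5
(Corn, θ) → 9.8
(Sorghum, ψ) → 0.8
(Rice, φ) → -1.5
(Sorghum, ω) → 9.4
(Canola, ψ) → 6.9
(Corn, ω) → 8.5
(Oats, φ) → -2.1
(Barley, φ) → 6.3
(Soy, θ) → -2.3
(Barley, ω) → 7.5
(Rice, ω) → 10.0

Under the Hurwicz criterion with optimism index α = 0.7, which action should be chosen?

Barley: 0.7·7.5 + 0.3·(-2.8) = 4.41
Oats: 0.7·7.3 + 0.3·(-2.1) = 4.48
Soy: 0.7·3.5 + 0.3·(-2.3) = 1.76
Rice: 0.7·10.0 + 0.3·(-4.1) = 5.77
Canola: 0.7·6.9 + 0.3·(-2.4) = 4.11
Corn: 0.7·9.8 + 0.3·(-4.4) = 5.54
Sorghum: 0.7·9.4 + 0.3·0.8 = 6.82
Highest Hurwicz score = 6.82 → Sorghum.

Sorghum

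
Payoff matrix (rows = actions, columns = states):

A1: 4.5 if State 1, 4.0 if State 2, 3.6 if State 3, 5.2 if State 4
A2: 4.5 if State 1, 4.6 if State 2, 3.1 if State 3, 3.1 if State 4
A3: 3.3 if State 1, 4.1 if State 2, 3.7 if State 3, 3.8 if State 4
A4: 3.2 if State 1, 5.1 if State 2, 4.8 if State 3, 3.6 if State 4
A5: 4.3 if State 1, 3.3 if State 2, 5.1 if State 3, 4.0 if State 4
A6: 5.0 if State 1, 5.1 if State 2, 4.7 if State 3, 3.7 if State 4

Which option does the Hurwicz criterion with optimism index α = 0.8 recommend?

A1: 0.8·5.2 + 0.2·3.6 = 4.88
A2: 0.8·4.6 + 0.2·3.1 = 4.3
A3: 0.8·4.1 + 0.2·3.3 = 3.94
A4: 0.8·5.1 + 0.2·3.2 = 4.72
A5: 0.8·5.1 + 0.2·3.3 = 4.74
A6: 0.8·5.1 + 0.2·3.7 = 4.82
Highest Hurwicz score = 4.88 → A1.

A1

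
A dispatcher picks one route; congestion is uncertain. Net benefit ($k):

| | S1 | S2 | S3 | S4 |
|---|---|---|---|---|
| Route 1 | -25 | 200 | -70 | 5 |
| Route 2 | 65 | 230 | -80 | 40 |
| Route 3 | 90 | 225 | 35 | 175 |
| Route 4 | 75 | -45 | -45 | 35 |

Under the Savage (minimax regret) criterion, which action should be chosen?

Column bests: S1=90, S2=230, S3=35, S4=175.
Route 1 regrets: 115, 30, 105, 170 → max 170
Route 2 regrets: 25, 0, 115, 135 → max 135
Route 3 regrets: 0, 5, 0, 0 → max 5
Route 4 regrets: 15, 275, 80, 140 → max 275
Smallest max regret = 5 → Route 3.

Route 3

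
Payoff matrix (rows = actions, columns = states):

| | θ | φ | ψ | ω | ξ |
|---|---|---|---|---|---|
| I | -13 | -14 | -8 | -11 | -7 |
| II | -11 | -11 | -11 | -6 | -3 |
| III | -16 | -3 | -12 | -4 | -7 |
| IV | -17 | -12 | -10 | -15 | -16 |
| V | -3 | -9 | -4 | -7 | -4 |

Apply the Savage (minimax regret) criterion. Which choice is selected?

Column bests: θ=-3, φ=-3, ψ=-4, ω=-4, ξ=-3.
I regrets: 10, 11, 4, 7, 4 → max 11
II regrets: 8, 8, 7, 2, 0 → max 8
III regrets: 13, 0, 8, 0, 4 → max 13
IV regrets: 14, 9, 6, 11, 13 → max 14
V regrets: 0, 6, 0, 3, 1 → max 6
Smallest max regret = 6 → V.

V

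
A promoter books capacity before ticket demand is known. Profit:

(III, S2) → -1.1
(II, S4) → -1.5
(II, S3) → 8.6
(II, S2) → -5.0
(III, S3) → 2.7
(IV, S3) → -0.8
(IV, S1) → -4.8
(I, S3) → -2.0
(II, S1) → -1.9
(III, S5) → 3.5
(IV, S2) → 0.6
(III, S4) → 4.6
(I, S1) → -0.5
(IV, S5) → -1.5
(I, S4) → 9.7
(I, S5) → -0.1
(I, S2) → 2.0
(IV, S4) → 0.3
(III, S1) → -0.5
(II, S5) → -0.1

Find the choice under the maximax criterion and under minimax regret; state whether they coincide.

Row maxima: I=9.7, II=8.6, III=4.6, IV=0.6
Best best-case = 9.7 → I.
Column bests: S1=-0.5, S2=2.0, S3=8.6, S4=9.7, S5=3.5.
I regrets: 0.0, 0.0, 10.6, 0.0, 3.6 → max 10.6
II regrets: 1.4, 7.0, 0.0, 11.2, 3.6 → max 11.2
III regrets: 0.0, 3.1, 5.9, 5.1, 0.0 → max 5.9
IV regrets: 4.3, 1.4, 9.4, 9.4, 5.0 → max 9.4
Smallest max regret = 5.9 → III.

maximax → I; minimax regret → III (disagree)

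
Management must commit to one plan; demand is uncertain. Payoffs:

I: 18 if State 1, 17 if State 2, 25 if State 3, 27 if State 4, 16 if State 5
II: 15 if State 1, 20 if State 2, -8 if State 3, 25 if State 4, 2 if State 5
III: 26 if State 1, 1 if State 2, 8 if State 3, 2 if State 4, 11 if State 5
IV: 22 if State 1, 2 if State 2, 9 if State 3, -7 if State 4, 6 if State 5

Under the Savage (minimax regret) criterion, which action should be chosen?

Column bests: State 1=26, State 2=20, State 3=25, State 4=27, State 5=16.
I regrets: 8, 3, 0, 0, 0 → max 8
II regrets: 11, 0, 33, 2, 14 → max 33
III regrets: 0, 19, 17, 25, 5 → max 25
IV regrets: 4, 18, 16, 34, 10 → max 34
Smallest max regret = 8 → I.

I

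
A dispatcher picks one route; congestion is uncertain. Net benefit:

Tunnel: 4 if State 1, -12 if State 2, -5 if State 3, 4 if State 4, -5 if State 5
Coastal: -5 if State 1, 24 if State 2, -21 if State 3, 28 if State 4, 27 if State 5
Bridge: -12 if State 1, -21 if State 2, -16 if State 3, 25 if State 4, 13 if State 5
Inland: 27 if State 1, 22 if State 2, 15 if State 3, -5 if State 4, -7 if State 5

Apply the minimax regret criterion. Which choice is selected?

Column bests: State 1=27, State 2=24, State 3=15, State 4=28, State 5=27.
Tunnel regrets: 23, 36, 20, 24, 32 → max 36
Coastal regrets: 32, 0, 36, 0, 0 → max 36
Bridge regrets: 39, 45, 31, 3, 14 → max 45
Inland regrets: 0, 2, 0, 33, 34 → max 34
Smallest max regret = 34 → Inland.

Inland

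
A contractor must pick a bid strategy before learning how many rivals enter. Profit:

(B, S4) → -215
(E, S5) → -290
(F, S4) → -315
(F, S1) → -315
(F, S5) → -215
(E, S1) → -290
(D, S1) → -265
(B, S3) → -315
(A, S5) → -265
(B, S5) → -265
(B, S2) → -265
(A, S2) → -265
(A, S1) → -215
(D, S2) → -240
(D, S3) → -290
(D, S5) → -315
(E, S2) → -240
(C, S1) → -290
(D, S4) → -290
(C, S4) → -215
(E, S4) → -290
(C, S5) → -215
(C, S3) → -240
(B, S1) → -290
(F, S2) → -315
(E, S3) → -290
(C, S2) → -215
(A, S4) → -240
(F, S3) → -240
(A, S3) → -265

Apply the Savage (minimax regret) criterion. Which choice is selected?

Column bests: S1=-215, S2=-215, S3=-240, S4=-215, S5=-215.
A regrets: 0, 50, 25, 25, 50 → max 50
B regrets: 75, 50, 75, 0, 50 → max 75
C regrets: 75, 0, 0, 0, 0 → max 75
D regrets: 50, 25, 50, 75, 100 → max 100
E regrets: 75, 25, 50, 75, 75 → max 75
F regrets: 100, 100, 0, 100, 0 → max 100
Smallest max regret = 50 → A.

A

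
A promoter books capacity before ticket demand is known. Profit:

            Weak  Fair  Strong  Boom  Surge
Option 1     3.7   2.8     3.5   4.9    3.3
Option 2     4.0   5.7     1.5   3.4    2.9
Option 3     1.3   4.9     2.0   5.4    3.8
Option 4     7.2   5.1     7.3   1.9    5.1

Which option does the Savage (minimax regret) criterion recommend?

Option 4

Column bests: Weak=7.2, Fair=5.7, Strong=7.3, Boom=5.4, Surge=5.1.
Option 1 regrets: 3.5, 2.9, 3.8, 0.5, 1.8 → max 3.8
Option 2 regrets: 3.2, 0.0, 5.8, 2.0, 2.2 → max 5.8
Option 3 regrets: 5.9, 0.8, 5.3, 0.0, 1.3 → max 5.9
Option 4 regrets: 0.0, 0.6, 0.0, 3.5, 0.0 → max 3.5
Smallest max regret = 3.5 → Option 4.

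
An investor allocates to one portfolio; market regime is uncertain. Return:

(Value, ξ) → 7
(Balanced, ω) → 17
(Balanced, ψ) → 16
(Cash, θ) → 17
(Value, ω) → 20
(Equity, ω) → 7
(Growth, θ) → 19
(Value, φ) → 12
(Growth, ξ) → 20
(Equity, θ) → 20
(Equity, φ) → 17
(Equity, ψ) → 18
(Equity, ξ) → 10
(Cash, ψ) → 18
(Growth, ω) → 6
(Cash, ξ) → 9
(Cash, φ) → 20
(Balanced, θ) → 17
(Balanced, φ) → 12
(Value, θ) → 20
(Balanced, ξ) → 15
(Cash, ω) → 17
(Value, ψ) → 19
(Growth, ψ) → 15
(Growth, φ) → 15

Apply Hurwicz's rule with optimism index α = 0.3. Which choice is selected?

Balanced

Cash: 0.3·20 + 0.7·9 = 12.3
Growth: 0.3·20 + 0.7·6 = 10.2
Value: 0.3·20 + 0.7·7 = 10.9
Balanced: 0.3·17 + 0.7·12 = 13.5
Equity: 0.3·20 + 0.7·7 = 10.9
Highest Hurwicz score = 13.5 → Balanced.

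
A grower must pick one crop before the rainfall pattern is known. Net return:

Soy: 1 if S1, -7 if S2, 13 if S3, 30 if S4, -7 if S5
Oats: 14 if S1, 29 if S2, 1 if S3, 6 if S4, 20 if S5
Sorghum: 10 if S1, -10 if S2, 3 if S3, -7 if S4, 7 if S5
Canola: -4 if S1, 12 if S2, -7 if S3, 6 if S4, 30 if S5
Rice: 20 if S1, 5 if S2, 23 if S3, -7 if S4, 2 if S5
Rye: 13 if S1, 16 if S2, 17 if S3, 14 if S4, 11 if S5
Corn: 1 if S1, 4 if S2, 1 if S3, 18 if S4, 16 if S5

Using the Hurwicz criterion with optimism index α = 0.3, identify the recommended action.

Rye

Soy: 0.3·30 + 0.7·(-7) = 4.1
Oats: 0.3·29 + 0.7·1 = 9.4
Sorghum: 0.3·10 + 0.7·(-10) = -4
Canola: 0.3·30 + 0.7·(-7) = 4.1
Rice: 0.3·23 + 0.7·(-7) = 2
Rye: 0.3·17 + 0.7·11 = 12.8
Corn: 0.3·18 + 0.7·1 = 6.1
Highest Hurwicz score = 12.8 → Rye.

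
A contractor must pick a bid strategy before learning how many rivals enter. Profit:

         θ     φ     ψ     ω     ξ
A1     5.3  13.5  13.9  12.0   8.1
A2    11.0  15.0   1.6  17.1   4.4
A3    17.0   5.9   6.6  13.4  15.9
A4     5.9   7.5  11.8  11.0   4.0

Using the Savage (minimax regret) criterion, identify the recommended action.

A3

Column bests: θ=17.0, φ=15.0, ψ=13.9, ω=17.1, ξ=15.9.
A1 regrets: 11.7, 1.5, 0.0, 5.1, 7.8 → max 11.7
A2 regrets: 6.0, 0.0, 12.3, 0.0, 11.5 → max 12.3
A3 regrets: 0.0, 9.1, 7.3, 3.7, 0.0 → max 9.1
A4 regrets: 11.1, 7.5, 2.1, 6.1, 11.9 → max 11.9
Smallest max regret = 9.1 → A3.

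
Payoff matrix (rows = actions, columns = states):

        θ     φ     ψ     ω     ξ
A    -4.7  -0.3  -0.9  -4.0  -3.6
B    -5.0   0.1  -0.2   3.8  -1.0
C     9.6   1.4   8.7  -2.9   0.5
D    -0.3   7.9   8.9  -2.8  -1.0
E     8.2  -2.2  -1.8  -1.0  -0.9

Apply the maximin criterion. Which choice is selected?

Row minima: A=-4.7, B=-5.0, C=-2.9, D=-2.8, E=-2.2
Best worst-case = -2.2 → E.

E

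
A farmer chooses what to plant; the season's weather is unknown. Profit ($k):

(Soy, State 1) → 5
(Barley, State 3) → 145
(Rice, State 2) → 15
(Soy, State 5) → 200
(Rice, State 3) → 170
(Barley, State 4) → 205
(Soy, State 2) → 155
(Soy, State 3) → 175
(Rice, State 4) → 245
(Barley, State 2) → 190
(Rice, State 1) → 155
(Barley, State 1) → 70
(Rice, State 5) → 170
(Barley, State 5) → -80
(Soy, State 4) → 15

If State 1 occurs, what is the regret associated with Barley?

85

Best payoff under State 1 is 155.
Regret = 155 − 70 = 85.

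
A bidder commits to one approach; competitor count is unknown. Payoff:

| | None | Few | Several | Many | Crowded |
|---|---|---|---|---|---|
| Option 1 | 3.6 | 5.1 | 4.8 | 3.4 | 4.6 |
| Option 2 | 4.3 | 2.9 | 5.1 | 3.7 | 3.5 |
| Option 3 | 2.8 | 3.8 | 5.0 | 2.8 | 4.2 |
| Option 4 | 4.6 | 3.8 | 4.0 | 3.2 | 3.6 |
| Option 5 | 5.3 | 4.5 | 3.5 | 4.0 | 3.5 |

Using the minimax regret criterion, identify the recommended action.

Column bests: None=5.3, Few=5.1, Several=5.1, Many=4.0, Crowded=4.6.
Option 1 regrets: 1.7, 0.0, 0.3, 0.6, 0.0 → max 1.7
Option 2 regrets: 1.0, 2.2, 0.0, 0.3, 1.1 → max 2.2
Option 3 regrets: 2.5, 1.3, 0.1, 1.2, 0.4 → max 2.5
Option 4 regrets: 0.7, 1.3, 1.1, 0.8, 1.0 → max 1.3
Option 5 regrets: 0.0, 0.6, 1.6, 0.0, 1.1 → max 1.6
Smallest max regret = 1.3 → Option 4.

Option 4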